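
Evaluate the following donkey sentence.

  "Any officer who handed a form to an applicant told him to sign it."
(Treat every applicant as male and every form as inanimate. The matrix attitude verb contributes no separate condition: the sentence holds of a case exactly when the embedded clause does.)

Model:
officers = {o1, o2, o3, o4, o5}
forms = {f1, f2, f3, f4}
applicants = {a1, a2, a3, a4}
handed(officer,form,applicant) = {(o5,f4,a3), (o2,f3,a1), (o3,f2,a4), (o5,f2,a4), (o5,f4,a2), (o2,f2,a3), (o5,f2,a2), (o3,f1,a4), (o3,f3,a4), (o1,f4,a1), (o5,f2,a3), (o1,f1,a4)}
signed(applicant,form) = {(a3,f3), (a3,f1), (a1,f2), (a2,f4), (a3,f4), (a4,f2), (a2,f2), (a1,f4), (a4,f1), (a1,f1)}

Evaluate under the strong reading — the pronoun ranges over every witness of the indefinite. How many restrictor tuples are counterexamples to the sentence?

"him" takes "an applicant" as antecedent and "it" takes "a form"; both are donkey pronouns co-varying with the restrictor.
Strong reading: for every (o,f,a) with handed(o,f,a), signed(a,f).
Restrictor triples: (o1,f1,a4)→signed(a4,f1) ✓  (o1,f4,a1)→signed(a1,f4) ✓  (o2,f2,a3)→signed(a3,f2) ✗  (o2,f3,a1)→signed(a1,f3) ✗  (o3,f1,a4)→signed(a4,f1) ✓  (o3,f2,a4)→signed(a4,f2) ✓  (o3,f3,a4)→signed(a4,f3) ✗  (o5,f2,a2)→signed(a2,f2) ✓  (o5,f2,a3)→signed(a3,f2) ✗  (o5,f2,a4)→signed(a4,f2) ✓  (o5,f4,a2)→signed(a2,f4) ✓  (o5,f4,a3)→signed(a3,f4) ✓
Counterexamples (restrictor triples failing the scope): 4.

4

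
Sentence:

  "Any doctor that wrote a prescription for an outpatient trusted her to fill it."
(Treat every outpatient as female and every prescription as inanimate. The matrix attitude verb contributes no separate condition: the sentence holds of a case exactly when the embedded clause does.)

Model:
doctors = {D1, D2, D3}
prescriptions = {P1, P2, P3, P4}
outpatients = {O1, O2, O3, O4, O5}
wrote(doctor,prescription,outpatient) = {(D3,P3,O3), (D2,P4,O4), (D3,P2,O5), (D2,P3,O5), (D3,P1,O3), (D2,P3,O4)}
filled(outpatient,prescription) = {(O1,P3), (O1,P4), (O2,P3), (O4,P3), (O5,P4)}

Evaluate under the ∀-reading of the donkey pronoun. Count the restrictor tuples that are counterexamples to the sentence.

5

"her" takes "an outpatient" as antecedent and "it" takes "a prescription"; both are donkey pronouns co-varying with the restrictor.
Strong reading: for every (d,p,o) with wrote(d,p,o), filled(o,p).
Restrictor triples: (D2,P3,O4)→filled(O4,P3) ✓  (D2,P3,O5)→filled(O5,P3) ✗  (D2,P4,O4)→filled(O4,P4) ✗  (D3,P1,O3)→filled(O3,P1) ✗  (D3,P2,O5)→filled(O5,P2) ✗  (D3,P3,O3)→filled(O3,P3) ✗
Counterexamples (restrictor triples failing the scope): 5.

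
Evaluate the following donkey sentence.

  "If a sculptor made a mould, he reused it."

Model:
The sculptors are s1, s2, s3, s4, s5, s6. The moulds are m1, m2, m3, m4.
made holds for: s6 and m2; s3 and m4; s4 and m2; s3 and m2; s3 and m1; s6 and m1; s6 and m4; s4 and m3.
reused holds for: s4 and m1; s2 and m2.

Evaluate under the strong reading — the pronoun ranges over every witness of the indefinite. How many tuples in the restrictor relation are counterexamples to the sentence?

8

"it" takes "a mould" as antecedent — a donkey pronoun bound across the clause boundary.
Strong reading: for every (s,m) with made(s,m), reused(s,m).
Restrictor pairs: (s3,m1) ✗  (s3,m2) ✗  (s3,m4) ✗  (s4,m2) ✗  (s4,m3) ✗  (s6,m1) ✗  (s6,m2) ✗  (s6,m4) ✗
Counterexamples (restrictor pairs failing the scope): 8.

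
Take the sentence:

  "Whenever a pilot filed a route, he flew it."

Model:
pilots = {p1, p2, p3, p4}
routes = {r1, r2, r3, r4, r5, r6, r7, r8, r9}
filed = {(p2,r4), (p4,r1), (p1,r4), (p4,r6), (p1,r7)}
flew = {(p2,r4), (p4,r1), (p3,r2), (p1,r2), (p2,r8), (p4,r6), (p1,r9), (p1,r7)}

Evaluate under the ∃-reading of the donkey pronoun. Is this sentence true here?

"it" takes "a route" as antecedent — a donkey pronoun bound across the clause boundary.
Weak reading: every pilot p with some filed-route has at least one filed-route r such that flew(p,r).
Per pilot: p1:✓  p2:✓  p4:✓
Every pilot in the restrictor has a witness.

True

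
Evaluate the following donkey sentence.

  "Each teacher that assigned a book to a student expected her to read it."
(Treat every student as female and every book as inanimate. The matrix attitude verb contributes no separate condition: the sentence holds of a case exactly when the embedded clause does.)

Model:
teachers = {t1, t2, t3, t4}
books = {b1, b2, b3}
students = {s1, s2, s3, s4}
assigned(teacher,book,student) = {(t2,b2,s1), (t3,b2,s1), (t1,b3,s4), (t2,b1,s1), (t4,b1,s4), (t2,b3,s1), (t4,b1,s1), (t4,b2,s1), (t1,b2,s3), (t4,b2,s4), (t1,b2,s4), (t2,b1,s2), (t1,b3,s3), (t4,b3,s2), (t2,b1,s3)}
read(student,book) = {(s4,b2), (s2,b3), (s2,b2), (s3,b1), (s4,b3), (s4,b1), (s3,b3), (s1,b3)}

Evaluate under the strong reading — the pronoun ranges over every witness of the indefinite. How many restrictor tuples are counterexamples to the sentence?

"her" takes "a student" as antecedent and "it" takes "a book"; both are donkey pronouns co-varying with the restrictor.
Strong reading: for every (t,b,s) with assigned(t,b,s), read(s,b).
Restrictor triples: (t1,b2,s3)→read(s3,b2) ✗  (t1,b2,s4)→read(s4,b2) ✓  (t1,b3,s3)→read(s3,b3) ✓  (t1,b3,s4)→read(s4,b3) ✓  (t2,b1,s1)→read(s1,b1) ✗  (t2,b1,s2)→read(s2,b1) ✗  (t2,b1,s3)→read(s3,b1) ✓  (t2,b2,s1)→read(s1,b2) ✗  (t2,b3,s1)→read(s1,b3) ✓  (t3,b2,s1)→read(s1,b2) ✗  (t4,b1,s1)→read(s1,b1) ✗  (t4,b1,s4)→read(s4,b1) ✓  (t4,b2,s1)→read(s1,b2) ✗  (t4,b2,s4)→read(s4,b2) ✓  (t4,b3,s2)→read(s2,b3) ✓
Counterexamples (restrictor triples failing the scope): 7.

7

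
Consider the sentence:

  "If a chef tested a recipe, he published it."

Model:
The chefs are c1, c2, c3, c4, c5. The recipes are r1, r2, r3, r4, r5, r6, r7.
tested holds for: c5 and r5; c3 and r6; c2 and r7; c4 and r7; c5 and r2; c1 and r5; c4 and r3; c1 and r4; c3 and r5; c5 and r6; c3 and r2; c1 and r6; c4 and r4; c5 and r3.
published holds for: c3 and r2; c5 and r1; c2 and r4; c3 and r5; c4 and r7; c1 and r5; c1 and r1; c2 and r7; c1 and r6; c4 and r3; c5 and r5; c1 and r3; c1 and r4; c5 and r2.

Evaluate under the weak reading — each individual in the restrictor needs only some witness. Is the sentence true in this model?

True

"it" takes "a recipe" as antecedent — a donkey pronoun bound across the clause boundary.
Weak reading: every chef c with some tested-recipe has at least one tested-recipe r such that published(c,r).
Per chef: c1:✓  c2:✓  c3:✓  c4:✓  c5:✓
Every chef in the restrictor has a witness.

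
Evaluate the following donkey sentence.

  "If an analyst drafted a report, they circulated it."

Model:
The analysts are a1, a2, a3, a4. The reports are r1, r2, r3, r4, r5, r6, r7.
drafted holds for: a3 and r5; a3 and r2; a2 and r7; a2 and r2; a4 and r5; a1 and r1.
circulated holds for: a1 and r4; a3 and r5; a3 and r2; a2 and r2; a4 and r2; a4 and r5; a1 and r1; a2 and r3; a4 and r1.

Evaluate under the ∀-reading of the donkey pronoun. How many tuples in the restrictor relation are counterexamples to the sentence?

1

"it" takes "a report" as antecedent — a donkey pronoun bound across the clause boundary.
Strong reading: for every (a,r) with drafted(a,r), circulated(a,r).
Restrictor pairs: (a1,r1) ✓  (a2,r2) ✓  (a2,r7) ✗  (a3,r2) ✓  (a3,r5) ✓  (a4,r5) ✓
Counterexamples (restrictor pairs failing the scope): 1.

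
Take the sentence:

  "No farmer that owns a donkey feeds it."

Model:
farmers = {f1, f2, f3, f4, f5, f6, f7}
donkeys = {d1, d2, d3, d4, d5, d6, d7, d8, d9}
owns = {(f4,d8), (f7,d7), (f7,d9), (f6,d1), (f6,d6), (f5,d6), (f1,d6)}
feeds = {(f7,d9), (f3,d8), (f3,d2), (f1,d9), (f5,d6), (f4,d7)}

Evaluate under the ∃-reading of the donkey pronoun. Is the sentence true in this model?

False

"it" takes "a donkey" as antecedent — a donkey pronoun bound across the clause boundary.
Truth condition: for no (f,d) with owns(f,d) does feeds(f,d) hold.
Restrictor pairs — does the scope hold? (f1,d6):fails  (f4,d8):fails  (f5,d6):holds  (f6,d1):fails  (f6,d6):fails  (f7,d7):fails  (f7,d9):holds
Scope holds for 2 pair(s), so the sentence is false.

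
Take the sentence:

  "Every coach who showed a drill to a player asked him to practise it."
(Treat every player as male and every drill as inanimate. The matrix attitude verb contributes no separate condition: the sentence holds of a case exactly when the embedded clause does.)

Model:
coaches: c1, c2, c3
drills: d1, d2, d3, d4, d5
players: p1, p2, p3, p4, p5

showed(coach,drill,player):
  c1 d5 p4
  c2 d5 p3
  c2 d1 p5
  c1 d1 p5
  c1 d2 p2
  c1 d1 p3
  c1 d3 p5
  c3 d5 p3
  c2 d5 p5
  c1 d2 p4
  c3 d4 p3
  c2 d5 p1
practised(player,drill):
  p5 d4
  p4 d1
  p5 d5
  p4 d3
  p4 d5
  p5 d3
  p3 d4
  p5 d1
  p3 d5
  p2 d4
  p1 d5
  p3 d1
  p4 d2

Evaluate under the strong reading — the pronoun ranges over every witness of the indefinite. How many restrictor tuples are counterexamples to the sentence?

"him" takes "a player" as antecedent and "it" takes "a drill"; both are donkey pronouns co-varying with the restrictor.
Strong reading: for every (c,d,p) with showed(c,d,p), practised(p,d).
Restrictor triples: (c1,d1,p3)→practised(p3,d1) ✓  (c1,d1,p5)→practised(p5,d1) ✓  (c1,d2,p2)→practised(p2,d2) ✗  (c1,d2,p4)→practised(p4,d2) ✓  (c1,d3,p5)→practised(p5,d3) ✓  (c1,d5,p4)→practised(p4,d5) ✓  (c2,d1,p5)→practised(p5,d1) ✓  (c2,d5,p1)→practised(p1,d5) ✓  (c2,d5,p3)→practised(p3,d5) ✓  (c2,d5,p5)→practised(p5,d5) ✓  (c3,d4,p3)→practised(p3,d4) ✓  (c3,d5,p3)→practised(p3,d5) ✓
Counterexamples (restrictor triples failing the scope): 1.

1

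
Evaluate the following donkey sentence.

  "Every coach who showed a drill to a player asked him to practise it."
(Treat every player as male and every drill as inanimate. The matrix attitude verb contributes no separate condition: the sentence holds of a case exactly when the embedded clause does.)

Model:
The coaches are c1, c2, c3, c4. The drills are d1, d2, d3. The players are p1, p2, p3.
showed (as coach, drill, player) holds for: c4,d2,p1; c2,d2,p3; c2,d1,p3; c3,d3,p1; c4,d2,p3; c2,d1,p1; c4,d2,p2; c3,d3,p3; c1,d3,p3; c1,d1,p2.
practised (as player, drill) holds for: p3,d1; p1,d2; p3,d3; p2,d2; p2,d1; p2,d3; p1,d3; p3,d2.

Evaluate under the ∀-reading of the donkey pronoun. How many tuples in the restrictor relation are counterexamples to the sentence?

1

"him" takes "a player" as antecedent and "it" takes "a drill"; both are donkey pronouns co-varying with the restrictor.
Strong reading: for every (c,d,p) with showed(c,d,p), practised(p,d).
Restrictor triples: (c1,d1,p2)→practised(p2,d1) ✓  (c1,d3,p3)→practised(p3,d3) ✓  (c2,d1,p1)→practised(p1,d1) ✗  (c2,d1,p3)→practised(p3,d1) ✓  (c2,d2,p3)→practised(p3,d2) ✓  (c3,d3,p1)→practised(p1,d3) ✓  (c3,d3,p3)→practised(p3,d3) ✓  (c4,d2,p1)→practised(p1,d2) ✓  (c4,d2,p2)→practised(p2,d2) ✓  (c4,d2,p3)→practised(p3,d2) ✓
Counterexamples (restrictor triples failing the scope): 1.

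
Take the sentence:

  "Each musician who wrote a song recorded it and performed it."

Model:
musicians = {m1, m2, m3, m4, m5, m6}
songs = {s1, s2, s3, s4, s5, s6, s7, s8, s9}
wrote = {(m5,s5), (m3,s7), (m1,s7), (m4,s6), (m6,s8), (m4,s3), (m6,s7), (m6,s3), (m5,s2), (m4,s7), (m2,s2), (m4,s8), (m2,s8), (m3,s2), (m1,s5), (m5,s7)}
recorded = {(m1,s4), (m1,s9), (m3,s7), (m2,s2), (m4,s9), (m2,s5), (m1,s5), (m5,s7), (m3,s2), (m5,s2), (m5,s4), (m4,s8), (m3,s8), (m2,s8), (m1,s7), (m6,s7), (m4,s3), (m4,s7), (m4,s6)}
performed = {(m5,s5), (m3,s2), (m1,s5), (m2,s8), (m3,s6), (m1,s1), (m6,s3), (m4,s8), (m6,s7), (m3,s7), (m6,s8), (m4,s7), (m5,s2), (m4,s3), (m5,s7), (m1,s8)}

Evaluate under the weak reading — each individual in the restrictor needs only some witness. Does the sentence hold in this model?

"it" takes "a song" as antecedent — a donkey pronoun bound across the clause boundary.
Weak reading: every musician m with some wrote-song has at least one wrote-song s such that recorded(m,s) ∧ performed(m,s).
Per musician: m1:✓  m2:✓  m3:✓  m4:✓  m5:✓  m6:✓
Every musician in the restrictor has a witness.

True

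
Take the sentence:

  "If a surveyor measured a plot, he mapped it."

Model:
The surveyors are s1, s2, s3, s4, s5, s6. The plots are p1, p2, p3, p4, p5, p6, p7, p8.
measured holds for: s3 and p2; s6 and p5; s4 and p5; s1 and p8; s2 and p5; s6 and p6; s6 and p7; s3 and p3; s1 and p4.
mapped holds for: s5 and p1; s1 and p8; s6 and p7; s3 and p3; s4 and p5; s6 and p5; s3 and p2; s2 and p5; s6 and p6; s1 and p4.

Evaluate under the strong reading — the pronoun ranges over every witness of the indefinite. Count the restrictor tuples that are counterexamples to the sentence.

"it" takes "a plot" as antecedent — a donkey pronoun bound across the clause boundary.
Strong reading: for every (s,p) with measured(s,p), mapped(s,p).
Restrictor pairs: (s1,p4) ✓  (s1,p8) ✓  (s2,p5) ✓  (s3,p2) ✓  (s3,p3) ✓  (s4,p5) ✓  (s6,p5) ✓  (s6,p6) ✓  (s6,p7) ✓
Counterexamples (restrictor pairs failing the scope): 0.

0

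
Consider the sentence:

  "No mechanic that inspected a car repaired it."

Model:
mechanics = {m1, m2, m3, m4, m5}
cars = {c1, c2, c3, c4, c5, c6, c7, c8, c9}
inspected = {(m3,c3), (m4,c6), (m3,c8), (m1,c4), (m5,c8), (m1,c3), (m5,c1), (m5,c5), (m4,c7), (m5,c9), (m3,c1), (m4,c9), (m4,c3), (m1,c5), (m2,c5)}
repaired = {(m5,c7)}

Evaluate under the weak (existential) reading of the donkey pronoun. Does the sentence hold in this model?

True

"it" takes "a car" as antecedent — a donkey pronoun bound across the clause boundary.
Truth condition: for no (m,c) with inspected(m,c) does repaired(m,c) hold.
Restrictor pairs — does the scope hold? (m1,c3):fails  (m1,c4):fails  (m1,c5):fails  (m2,c5):fails  (m3,c1):fails  (m3,c3):fails  (m3,c8):fails  (m4,c3):fails  (m4,c6):fails  (m4,c7):fails  (m4,c9):fails  (m5,c1):fails  (m5,c5):fails  (m5,c8):fails  (m5,c9):fails
Scope holds for no restrictor pair, so the sentence is true.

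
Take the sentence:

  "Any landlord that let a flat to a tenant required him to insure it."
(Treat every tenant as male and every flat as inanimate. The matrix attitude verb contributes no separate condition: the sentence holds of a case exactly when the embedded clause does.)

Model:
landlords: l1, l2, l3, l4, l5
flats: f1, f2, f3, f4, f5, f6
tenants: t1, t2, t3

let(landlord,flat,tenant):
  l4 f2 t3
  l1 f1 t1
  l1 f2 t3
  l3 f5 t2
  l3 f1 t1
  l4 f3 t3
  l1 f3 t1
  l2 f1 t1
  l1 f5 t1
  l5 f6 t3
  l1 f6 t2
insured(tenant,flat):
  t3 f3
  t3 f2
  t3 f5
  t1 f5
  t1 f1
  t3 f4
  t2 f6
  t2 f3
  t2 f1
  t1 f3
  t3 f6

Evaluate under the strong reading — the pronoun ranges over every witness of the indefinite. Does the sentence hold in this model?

"him" takes "a tenant" as antecedent and "it" takes "a flat"; both are donkey pronouns co-varying with the restrictor.
Strong reading: for every (l,f,t) with let(l,f,t), insured(t,f).
Restrictor triples: (l1,f1,t1)→insured(t1,f1) ✓  (l1,f2,t3)→insured(t3,f2) ✓  (l1,f3,t1)→insured(t1,f3) ✓  (l1,f5,t1)→insured(t1,f5) ✓  (l1,f6,t2)→insured(t2,f6) ✓  (l2,f1,t1)→insured(t1,f1) ✓  (l3,f1,t1)→insured(t1,f1) ✓  (l3,f5,t2)→insured(t2,f5) ✗  (l4,f2,t3)→insured(t3,f2) ✓  (l4,f3,t3)→insured(t3,f3) ✓  (l5,f6,t3)→insured(t3,f6) ✓
Counterexample: (l3,f5,t2) — insured(t2,f5) does not hold.

False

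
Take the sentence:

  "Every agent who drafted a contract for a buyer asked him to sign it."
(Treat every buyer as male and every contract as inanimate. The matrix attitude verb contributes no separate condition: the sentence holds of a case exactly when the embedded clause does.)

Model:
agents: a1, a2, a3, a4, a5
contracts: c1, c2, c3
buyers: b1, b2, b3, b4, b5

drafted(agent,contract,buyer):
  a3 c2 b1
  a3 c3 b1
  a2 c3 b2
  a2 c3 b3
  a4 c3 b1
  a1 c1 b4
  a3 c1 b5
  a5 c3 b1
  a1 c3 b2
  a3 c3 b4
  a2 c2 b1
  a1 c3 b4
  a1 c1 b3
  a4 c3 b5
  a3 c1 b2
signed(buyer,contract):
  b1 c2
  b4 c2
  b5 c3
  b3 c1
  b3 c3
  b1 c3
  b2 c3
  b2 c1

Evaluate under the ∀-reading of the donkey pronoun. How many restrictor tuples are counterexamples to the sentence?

4

"him" takes "a buyer" as antecedent and "it" takes "a contract"; both are donkey pronouns co-varying with the restrictor.
Strong reading: for every (a,c,b) with drafted(a,c,b), signed(b,c).
Restrictor triples: (a1,c1,b3)→signed(b3,c1) ✓  (a1,c1,b4)→signed(b4,c1) ✗  (a1,c3,b2)→signed(b2,c3) ✓  (a1,c3,b4)→signed(b4,c3) ✗  (a2,c2,b1)→signed(b1,c2) ✓  (a2,c3,b2)→signed(b2,c3) ✓  (a2,c3,b3)→signed(b3,c3) ✓  (a3,c1,b2)→signed(b2,c1) ✓  (a3,c1,b5)→signed(b5,c1) ✗  (a3,c2,b1)→signed(b1,c2) ✓  (a3,c3,b1)→signed(b1,c3) ✓  (a3,c3,b4)→signed(b4,c3) ✗  (a4,c3,b1)→signed(b1,c3) ✓  (a4,c3,b5)→signed(b5,c3) ✓  (a5,c3,b1)→signed(b1,c3) ✓
Counterexamples (restrictor triples failing the scope): 4.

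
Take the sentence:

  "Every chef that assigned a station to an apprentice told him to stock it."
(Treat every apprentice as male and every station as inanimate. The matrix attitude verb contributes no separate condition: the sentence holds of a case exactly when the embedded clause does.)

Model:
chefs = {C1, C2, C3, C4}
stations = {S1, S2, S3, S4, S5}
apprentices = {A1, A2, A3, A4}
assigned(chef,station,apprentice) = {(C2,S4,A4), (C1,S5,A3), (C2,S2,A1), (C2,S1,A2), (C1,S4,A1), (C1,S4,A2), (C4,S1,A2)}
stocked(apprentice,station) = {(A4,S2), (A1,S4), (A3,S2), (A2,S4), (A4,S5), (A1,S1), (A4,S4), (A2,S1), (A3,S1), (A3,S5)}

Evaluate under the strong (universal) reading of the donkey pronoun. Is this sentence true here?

"him" takes "an apprentice" as antecedent and "it" takes "a station"; both are donkey pronouns co-varying with the restrictor.
Strong reading: for every (c,s,a) with assigned(c,s,a), stocked(a,s).
Restrictor triples: (C1,S4,A1)→stocked(A1,S4) ✓  (C1,S4,A2)→stocked(A2,S4) ✓  (C1,S5,A3)→stocked(A3,S5) ✓  (C2,S1,A2)→stocked(A2,S1) ✓  (C2,S2,A1)→stocked(A1,S2) ✗  (C2,S4,A4)→stocked(A4,S4) ✓  (C4,S1,A2)→stocked(A2,S1) ✓
Counterexample: (C2,S2,A1) — stocked(A1,S2) does not hold.

False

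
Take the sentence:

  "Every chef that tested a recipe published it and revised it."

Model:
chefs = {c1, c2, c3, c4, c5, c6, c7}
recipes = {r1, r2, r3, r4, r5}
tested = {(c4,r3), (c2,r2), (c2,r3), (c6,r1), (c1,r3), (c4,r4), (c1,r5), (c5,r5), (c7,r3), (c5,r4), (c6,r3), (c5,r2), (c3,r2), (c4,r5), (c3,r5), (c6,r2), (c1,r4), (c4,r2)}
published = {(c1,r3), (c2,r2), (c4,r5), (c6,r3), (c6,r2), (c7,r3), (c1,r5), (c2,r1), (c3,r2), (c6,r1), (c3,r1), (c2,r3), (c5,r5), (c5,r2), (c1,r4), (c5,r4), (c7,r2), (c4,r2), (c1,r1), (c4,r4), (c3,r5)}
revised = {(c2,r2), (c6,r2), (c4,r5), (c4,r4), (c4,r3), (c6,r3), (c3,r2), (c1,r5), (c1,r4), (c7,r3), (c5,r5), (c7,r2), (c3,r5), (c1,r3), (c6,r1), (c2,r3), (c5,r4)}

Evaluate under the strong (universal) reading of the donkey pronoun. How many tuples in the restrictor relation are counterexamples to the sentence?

3

"it" takes "a recipe" as antecedent — a donkey pronoun bound across the clause boundary.
Strong reading: for every (c,r) with tested(c,r), published(c,r) ∧ revised(c,r).
Restrictor pairs: (c1,r3) ✓  (c1,r4) ✓  (c1,r5) ✓  (c2,r2) ✓  (c2,r3) ✓  (c3,r2) ✓  (c3,r5) ✓  (c4,r2) ✗  (c4,r3) ✗  (c4,r4) ✓  (c4,r5) ✓  (c5,r2) ✗  (c5,r4) ✓  (c5,r5) ✓  (c6,r1) ✓  (c6,r2) ✓  (c6,r3) ✓  (c7,r3) ✓
Counterexamples (restrictor pairs failing the scope): 3.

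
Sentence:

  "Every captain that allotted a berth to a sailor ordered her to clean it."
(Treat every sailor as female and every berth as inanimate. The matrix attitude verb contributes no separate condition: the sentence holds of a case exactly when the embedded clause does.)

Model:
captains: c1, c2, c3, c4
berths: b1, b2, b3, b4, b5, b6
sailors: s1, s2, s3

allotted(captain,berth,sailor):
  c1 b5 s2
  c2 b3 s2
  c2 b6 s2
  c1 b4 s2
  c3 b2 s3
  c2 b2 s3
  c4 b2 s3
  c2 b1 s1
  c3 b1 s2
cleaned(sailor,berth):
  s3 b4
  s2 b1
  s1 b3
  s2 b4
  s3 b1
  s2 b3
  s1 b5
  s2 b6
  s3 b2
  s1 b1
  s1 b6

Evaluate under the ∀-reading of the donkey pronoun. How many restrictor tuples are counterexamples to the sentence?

1

"her" takes "a sailor" as antecedent and "it" takes "a berth"; both are donkey pronouns co-varying with the restrictor.
Strong reading: for every (c,b,s) with allotted(c,b,s), cleaned(s,b).
Restrictor triples: (c1,b4,s2)→cleaned(s2,b4) ✓  (c1,b5,s2)→cleaned(s2,b5) ✗  (c2,b1,s1)→cleaned(s1,b1) ✓  (c2,b2,s3)→cleaned(s3,b2) ✓  (c2,b3,s2)→cleaned(s2,b3) ✓  (c2,b6,s2)→cleaned(s2,b6) ✓  (c3,b1,s2)→cleaned(s2,b1) ✓  (c3,b2,s3)→cleaned(s3,b2) ✓  (c4,b2,s3)→cleaned(s3,b2) ✓
Counterexamples (restrictor triples failing the scope): 1.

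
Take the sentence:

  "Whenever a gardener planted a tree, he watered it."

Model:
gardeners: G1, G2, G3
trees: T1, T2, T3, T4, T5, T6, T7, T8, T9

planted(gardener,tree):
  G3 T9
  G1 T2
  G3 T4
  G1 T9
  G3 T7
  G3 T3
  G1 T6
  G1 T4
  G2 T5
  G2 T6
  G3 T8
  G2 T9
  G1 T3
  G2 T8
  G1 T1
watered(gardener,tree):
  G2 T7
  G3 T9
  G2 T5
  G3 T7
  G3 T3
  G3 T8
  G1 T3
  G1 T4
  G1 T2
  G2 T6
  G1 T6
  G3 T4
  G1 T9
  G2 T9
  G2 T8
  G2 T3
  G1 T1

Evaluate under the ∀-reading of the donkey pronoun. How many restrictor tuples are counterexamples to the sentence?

"it" takes "a tree" as antecedent — a donkey pronoun bound across the clause boundary.
Strong reading: for every (g,t) with planted(g,t), watered(g,t).
Restrictor pairs: (G1,T1) ✓  (G1,T2) ✓  (G1,T3) ✓  (G1,T4) ✓  (G1,T6) ✓  (G1,T9) ✓  (G2,T5) ✓  (G2,T6) ✓  (G2,T8) ✓  (G2,T9) ✓  (G3,T3) ✓  (G3,T4) ✓  (G3,T7) ✓  (G3,T8) ✓  (G3,T9) ✓
Counterexamples (restrictor pairs failing the scope): 0.

0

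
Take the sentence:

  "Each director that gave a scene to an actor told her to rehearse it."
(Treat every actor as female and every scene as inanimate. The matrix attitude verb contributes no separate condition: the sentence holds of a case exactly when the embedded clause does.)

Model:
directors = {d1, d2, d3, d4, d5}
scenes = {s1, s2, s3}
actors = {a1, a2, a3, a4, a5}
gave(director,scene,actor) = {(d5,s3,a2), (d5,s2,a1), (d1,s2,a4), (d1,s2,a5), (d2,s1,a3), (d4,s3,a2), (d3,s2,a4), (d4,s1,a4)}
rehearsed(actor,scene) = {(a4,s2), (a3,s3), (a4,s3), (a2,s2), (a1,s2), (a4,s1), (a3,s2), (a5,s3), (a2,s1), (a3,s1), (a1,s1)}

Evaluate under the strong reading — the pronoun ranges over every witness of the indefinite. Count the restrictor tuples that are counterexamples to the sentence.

"her" takes "an actor" as antecedent and "it" takes "a scene"; both are donkey pronouns co-varying with the restrictor.
Strong reading: for every (d,s,a) with gave(d,s,a), rehearsed(a,s).
Restrictor triples: (d1,s2,a4)→rehearsed(a4,s2) ✓  (d1,s2,a5)→rehearsed(a5,s2) ✗  (d2,s1,a3)→rehearsed(a3,s1) ✓  (d3,s2,a4)→rehearsed(a4,s2) ✓  (d4,s1,a4)→rehearsed(a4,s1) ✓  (d4,s3,a2)→rehearsed(a2,s3) ✗  (d5,s2,a1)→rehearsed(a1,s2) ✓  (d5,s3,a2)→rehearsed(a2,s3) ✗
Counterexamples (restrictor triples failing the scope): 3.

3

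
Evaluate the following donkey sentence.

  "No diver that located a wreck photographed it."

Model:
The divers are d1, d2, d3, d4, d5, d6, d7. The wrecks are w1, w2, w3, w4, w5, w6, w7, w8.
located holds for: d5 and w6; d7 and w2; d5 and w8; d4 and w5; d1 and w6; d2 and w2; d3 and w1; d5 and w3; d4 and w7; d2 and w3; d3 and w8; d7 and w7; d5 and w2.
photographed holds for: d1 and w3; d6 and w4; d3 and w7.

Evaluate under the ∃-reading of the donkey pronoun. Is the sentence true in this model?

True

"it" takes "a wreck" as antecedent — a donkey pronoun bound across the clause boundary.
Truth condition: for no (d,w) with located(d,w) does photographed(d,w) hold.
Restrictor pairs — does the scope hold? (d1,w6):fails  (d2,w2):fails  (d2,w3):fails  (d3,w1):fails  (d3,w8):fails  (d4,w5):fails  (d4,w7):fails  (d5,w2):fails  (d5,w3):fails  (d5,w6):fails  (d5,w8):fails  (d7,w2):fails  (d7,w7):fails
Scope holds for no restrictor pair, so the sentence is true.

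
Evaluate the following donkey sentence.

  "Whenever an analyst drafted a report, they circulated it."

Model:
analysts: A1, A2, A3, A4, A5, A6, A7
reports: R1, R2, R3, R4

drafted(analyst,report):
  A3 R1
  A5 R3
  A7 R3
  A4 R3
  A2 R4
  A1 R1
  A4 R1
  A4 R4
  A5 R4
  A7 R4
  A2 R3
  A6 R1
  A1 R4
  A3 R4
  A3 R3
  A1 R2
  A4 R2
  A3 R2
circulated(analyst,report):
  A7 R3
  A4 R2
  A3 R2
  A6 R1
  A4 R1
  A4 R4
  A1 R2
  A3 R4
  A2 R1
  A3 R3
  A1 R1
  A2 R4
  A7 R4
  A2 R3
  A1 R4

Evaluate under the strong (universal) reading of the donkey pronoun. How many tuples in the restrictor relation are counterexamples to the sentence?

"it" takes "a report" as antecedent — a donkey pronoun bound across the clause boundary.
Strong reading: for every (a,r) with drafted(a,r), circulated(a,r).
Restrictor pairs: (A1,R1) ✓  (A1,R2) ✓  (A1,R4) ✓  (A2,R3) ✓  (A2,R4) ✓  (A3,R1) ✗  (A3,R2) ✓  (A3,R3) ✓  (A3,R4) ✓  (A4,R1) ✓  (A4,R2) ✓  (A4,R3) ✗  (A4,R4) ✓  (A5,R3) ✗  (A5,R4) ✗  (A6,R1) ✓  (A7,R3) ✓  (A7,R4) ✓
Counterexamples (restrictor pairs failing the scope): 4.

4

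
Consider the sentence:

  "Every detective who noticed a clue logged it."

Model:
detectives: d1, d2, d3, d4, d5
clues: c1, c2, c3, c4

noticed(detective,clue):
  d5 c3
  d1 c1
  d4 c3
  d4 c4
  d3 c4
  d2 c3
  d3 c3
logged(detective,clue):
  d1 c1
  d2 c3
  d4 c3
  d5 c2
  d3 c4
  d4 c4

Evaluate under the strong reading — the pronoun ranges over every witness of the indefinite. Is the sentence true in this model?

"it" takes "a clue" as antecedent — a donkey pronoun bound across the clause boundary.
Strong reading: for every (d,c) with noticed(d,c), logged(d,c).
Restrictor pairs: (d1,c1) ✓  (d2,c3) ✓  (d3,c3) ✗  (d3,c4) ✓  (d4,c3) ✓  (d4,c4) ✓  (d5,c3) ✗
Counterexample: (d3,c3) is in noticed but fails the scope.

False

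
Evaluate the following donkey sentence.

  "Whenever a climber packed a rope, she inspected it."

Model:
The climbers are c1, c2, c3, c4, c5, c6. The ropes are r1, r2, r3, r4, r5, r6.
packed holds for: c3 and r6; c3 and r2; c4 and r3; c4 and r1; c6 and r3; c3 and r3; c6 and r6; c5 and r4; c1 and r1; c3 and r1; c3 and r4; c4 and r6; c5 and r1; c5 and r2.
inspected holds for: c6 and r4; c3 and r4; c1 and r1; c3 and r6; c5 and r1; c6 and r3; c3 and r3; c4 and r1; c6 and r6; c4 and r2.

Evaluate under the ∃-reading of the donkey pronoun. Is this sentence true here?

"it" takes "a rope" as antecedent — a donkey pronoun bound across the clause boundary.
Weak reading: every climber c with some packed-rope has at least one packed-rope r such that inspected(c,r).
Per climber: c1:✓  c3:✓  c4:✓  c5:✓  c6:✓
Every climber in the restrictor has a witness.

True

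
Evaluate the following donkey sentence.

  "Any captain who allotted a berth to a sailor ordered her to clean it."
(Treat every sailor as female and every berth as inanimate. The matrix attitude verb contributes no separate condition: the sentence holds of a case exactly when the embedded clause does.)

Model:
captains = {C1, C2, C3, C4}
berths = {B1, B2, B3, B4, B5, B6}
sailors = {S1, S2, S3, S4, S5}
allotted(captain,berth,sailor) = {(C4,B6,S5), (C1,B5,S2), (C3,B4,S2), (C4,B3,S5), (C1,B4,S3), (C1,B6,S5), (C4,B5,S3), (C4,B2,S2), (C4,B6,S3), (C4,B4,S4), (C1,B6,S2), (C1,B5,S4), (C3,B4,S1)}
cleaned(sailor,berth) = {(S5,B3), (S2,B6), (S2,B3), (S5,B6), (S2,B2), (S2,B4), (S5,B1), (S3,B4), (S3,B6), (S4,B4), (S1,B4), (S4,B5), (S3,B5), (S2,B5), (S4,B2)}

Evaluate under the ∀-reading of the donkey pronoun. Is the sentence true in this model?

"her" takes "a sailor" as antecedent and "it" takes "a berth"; both are donkey pronouns co-varying with the restrictor.
Strong reading: for every (c,b,s) with allotted(c,b,s), cleaned(s,b).
Restrictor triples: (C1,B4,S3)→cleaned(S3,B4) ✓  (C1,B5,S2)→cleaned(S2,B5) ✓  (C1,B5,S4)→cleaned(S4,B5) ✓  (C1,B6,S2)→cleaned(S2,B6) ✓  (C1,B6,S5)→cleaned(S5,B6) ✓  (C3,B4,S1)→cleaned(S1,B4) ✓  (C3,B4,S2)→cleaned(S2,B4) ✓  (C4,B2,S2)→cleaned(S2,B2) ✓  (C4,B3,S5)→cleaned(S5,B3) ✓  (C4,B4,S4)→cleaned(S4,B4) ✓  (C4,B5,S3)→cleaned(S3,B5) ✓  (C4,B6,S3)→cleaned(S3,B6) ✓  (C4,B6,S5)→cleaned(S5,B6) ✓
Every restrictor triple satisfies the scope.

True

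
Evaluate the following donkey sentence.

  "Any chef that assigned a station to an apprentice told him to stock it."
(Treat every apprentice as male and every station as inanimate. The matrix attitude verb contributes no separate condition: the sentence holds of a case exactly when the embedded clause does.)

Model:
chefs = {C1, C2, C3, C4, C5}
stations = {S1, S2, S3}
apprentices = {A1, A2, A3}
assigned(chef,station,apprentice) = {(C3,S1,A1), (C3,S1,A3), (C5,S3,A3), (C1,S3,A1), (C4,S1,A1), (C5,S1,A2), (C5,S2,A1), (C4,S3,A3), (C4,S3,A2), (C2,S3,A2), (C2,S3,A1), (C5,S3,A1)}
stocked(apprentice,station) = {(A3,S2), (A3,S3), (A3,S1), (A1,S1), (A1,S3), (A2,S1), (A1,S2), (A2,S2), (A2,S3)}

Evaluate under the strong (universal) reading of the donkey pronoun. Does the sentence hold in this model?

"him" takes "an apprentice" as antecedent and "it" takes "a station"; both are donkey pronouns co-varying with the restrictor.
Strong reading: for every (c,s,a) with assigned(c,s,a), stocked(a,s).
Restrictor triples: (C1,S3,A1)→stocked(A1,S3) ✓  (C2,S3,A1)→stocked(A1,S3) ✓  (C2,S3,A2)→stocked(A2,S3) ✓  (C3,S1,A1)→stocked(A1,S1) ✓  (C3,S1,A3)→stocked(A3,S1) ✓  (C4,S1,A1)→stocked(A1,S1) ✓  (C4,S3,A2)→stocked(A2,S3) ✓  (C4,S3,A3)→stocked(A3,S3) ✓  (C5,S1,A2)→stocked(A2,S1) ✓  (C5,S2,A1)→stocked(A1,S2) ✓  (C5,S3,A1)→stocked(A1,S3) ✓  (C5,S3,A3)→stocked(A3,S3) ✓
Every restrictor triple satisfies the scope.

True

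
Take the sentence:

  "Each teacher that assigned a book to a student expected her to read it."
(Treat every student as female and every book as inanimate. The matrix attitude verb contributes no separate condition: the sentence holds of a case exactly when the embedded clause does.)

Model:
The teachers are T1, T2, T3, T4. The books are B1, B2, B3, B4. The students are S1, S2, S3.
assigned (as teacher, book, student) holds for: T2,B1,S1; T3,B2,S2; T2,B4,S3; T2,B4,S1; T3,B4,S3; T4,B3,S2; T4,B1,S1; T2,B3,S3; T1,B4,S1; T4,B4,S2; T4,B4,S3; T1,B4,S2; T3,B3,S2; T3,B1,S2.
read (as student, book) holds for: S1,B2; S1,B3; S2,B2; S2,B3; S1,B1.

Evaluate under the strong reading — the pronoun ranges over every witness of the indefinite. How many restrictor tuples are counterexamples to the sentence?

"her" takes "a student" as antecedent and "it" takes "a book"; both are donkey pronouns co-varying with the restrictor.
Strong reading: for every (t,b,s) with assigned(t,b,s), read(s,b).
Restrictor triples: (T1,B4,S1)→read(S1,B4) ✗  (T1,B4,S2)→read(S2,B4) ✗  (T2,B1,S1)→read(S1,B1) ✓  (T2,B3,S3)→read(S3,B3) ✗  (T2,B4,S1)→read(S1,B4) ✗  (T2,B4,S3)→read(S3,B4) ✗  (T3,B1,S2)→read(S2,B1) ✗  (T3,B2,S2)→read(S2,B2) ✓  (T3,B3,S2)→read(S2,B3) ✓  (T3,B4,S3)→read(S3,B4) ✗  (T4,B1,S1)→read(S1,B1) ✓  (T4,B3,S2)→read(S2,B3) ✓  (T4,B4,S2)→read(S2,B4) ✗  (T4,B4,S3)→read(S3,B4) ✗
Counterexamples (restrictor triples failing the scope): 9.

9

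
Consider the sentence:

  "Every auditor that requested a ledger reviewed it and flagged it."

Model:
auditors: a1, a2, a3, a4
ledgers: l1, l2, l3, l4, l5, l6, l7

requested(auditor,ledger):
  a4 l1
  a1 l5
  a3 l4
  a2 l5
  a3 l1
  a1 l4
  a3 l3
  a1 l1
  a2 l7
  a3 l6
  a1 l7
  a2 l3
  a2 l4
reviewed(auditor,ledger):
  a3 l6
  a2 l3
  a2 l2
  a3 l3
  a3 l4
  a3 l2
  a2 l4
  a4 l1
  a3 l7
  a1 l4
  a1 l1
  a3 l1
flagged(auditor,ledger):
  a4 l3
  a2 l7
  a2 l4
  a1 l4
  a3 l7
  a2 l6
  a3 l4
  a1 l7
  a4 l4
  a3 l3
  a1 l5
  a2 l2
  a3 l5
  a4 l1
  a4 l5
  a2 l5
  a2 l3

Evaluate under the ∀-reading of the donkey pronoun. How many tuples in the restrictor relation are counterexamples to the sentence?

"it" takes "a ledger" as antecedent — a donkey pronoun bound across the clause boundary.
Strong reading: for every (a,l) with requested(a,l), reviewed(a,l) ∧ flagged(a,l).
Restrictor pairs: (a1,l1) ✗  (a1,l4) ✓  (a1,l5) ✗  (a1,l7) ✗  (a2,l3) ✓  (a2,l4) ✓  (a2,l5) ✗  (a2,l7) ✗  (a3,l1) ✗  (a3,l3) ✓  (a3,l4) ✓  (a3,l6) ✗  (a4,l1) ✓
Counterexamples (restrictor pairs failing the scope): 7.

7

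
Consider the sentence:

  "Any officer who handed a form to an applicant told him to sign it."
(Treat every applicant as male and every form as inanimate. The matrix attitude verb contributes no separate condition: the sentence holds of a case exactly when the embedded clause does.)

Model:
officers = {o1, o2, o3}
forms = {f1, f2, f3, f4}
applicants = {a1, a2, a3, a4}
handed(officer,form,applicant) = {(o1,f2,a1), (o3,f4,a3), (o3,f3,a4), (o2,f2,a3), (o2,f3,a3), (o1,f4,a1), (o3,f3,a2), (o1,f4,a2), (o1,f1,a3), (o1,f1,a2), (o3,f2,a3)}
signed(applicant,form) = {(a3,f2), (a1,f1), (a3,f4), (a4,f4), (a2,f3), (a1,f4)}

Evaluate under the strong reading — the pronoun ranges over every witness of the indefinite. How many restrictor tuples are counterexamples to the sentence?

"him" takes "an applicant" as antecedent and "it" takes "a form"; both are donkey pronouns co-varying with the restrictor.
Strong reading: for every (o,f,a) with handed(o,f,a), signed(a,f).
Restrictor triples: (o1,f1,a2)→signed(a2,f1) ✗  (o1,f1,a3)→signed(a3,f1) ✗  (o1,f2,a1)→signed(a1,f2) ✗  (o1,f4,a1)→signed(a1,f4) ✓  (o1,f4,a2)→signed(a2,f4) ✗  (o2,f2,a3)→signed(a3,f2) ✓  (o2,f3,a3)→signed(a3,f3) ✗  (o3,f2,a3)→signed(a3,f2) ✓  (o3,f3,a2)→signed(a2,f3) ✓  (o3,f3,a4)→signed(a4,f3) ✗  (o3,f4,a3)→signed(a3,f4) ✓
Counterexamples (restrictor triples failing the scope): 6.

6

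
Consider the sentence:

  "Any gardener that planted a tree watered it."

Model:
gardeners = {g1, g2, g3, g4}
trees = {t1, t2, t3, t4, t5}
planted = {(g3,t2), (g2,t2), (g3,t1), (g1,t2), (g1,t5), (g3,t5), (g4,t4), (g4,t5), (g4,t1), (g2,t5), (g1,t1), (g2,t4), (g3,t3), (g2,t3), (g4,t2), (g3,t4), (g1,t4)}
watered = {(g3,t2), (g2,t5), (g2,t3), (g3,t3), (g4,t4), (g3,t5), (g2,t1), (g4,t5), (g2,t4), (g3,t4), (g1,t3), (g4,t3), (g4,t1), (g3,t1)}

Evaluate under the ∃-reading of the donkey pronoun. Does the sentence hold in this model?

False

"it" takes "a tree" as antecedent — a donkey pronoun bound across the clause boundary.
Weak reading: every gardener g with some planted-tree has at least one planted-tree t such that watered(g,t).
Per gardener: g1:✗  g2:✓  g3:✓  g4:✓
g1 has no witness among its planted-trees.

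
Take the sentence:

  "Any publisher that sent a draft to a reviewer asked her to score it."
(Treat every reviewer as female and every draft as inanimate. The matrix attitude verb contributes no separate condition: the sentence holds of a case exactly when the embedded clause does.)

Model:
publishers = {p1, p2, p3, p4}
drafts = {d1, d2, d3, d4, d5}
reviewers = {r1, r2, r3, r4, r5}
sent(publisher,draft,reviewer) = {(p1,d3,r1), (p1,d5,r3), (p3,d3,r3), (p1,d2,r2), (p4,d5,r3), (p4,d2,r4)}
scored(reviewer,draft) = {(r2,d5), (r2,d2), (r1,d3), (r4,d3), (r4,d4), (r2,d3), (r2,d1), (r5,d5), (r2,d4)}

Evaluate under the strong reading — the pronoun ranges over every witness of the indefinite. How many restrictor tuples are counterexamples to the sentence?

"her" takes "a reviewer" as antecedent and "it" takes "a draft"; both are donkey pronouns co-varying with the restrictor.
Strong reading: for every (p,d,r) with sent(p,d,r), scored(r,d).
Restrictor triples: (p1,d2,r2)→scored(r2,d2) ✓  (p1,d3,r1)→scored(r1,d3) ✓  (p1,d5,r3)→scored(r3,d5) ✗  (p3,d3,r3)→scored(r3,d3) ✗  (p4,d2,r4)→scored(r4,d2) ✗  (p4,d5,r3)→scored(r3,d5) ✗
Counterexamples (restrictor triples failing the scope): 4.

4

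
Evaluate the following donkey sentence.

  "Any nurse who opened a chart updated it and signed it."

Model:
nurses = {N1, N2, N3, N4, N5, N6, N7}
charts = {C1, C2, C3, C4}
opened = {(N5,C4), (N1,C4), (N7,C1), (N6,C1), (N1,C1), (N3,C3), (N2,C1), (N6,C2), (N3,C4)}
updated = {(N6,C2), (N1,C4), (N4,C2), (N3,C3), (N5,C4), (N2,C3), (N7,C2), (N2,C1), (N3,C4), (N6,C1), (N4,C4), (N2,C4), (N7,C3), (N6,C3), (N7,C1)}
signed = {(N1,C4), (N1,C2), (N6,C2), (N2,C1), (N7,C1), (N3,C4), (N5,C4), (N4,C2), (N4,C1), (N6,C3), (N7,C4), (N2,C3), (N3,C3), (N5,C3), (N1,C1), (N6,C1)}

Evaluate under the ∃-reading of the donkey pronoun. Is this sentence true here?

"it" takes "a chart" as antecedent — a donkey pronoun bound across the clause boundary.
Weak reading: every nurse n with some opened-chart has at least one opened-chart c such that updated(n,c) ∧ signed(n,c).
Per nurse: N1:✓  N2:✓  N3:✓  N5:✓  N6:✓  N7:✓
Every nurse in the restrictor has a witness.

True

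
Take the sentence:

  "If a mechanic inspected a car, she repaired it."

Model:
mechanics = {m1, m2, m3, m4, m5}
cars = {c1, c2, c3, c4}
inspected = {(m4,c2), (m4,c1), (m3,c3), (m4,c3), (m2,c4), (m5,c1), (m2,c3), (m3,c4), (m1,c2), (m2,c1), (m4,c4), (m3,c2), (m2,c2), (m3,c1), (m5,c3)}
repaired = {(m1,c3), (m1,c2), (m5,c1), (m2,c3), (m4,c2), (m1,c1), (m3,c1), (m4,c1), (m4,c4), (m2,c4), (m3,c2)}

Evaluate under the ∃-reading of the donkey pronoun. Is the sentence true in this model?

True

"it" takes "a car" as antecedent — a donkey pronoun bound across the clause boundary.
Weak reading: every mechanic m with some inspected-car has at least one inspected-car c such that repaired(m,c).
Per mechanic: m1:✓  m2:✓  m3:✓  m4:✓  m5:✓
Every mechanic in the restrictor has a witness.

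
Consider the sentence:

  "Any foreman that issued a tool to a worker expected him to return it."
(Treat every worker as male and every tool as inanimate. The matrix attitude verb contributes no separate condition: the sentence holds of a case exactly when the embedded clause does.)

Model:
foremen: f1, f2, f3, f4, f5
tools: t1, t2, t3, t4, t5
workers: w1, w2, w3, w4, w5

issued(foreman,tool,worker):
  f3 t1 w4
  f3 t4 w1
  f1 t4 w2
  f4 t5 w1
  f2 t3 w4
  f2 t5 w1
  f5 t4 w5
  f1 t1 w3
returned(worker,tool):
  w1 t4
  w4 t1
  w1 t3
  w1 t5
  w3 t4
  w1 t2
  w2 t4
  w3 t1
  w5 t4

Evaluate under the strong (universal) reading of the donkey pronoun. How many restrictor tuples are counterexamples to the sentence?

"him" takes "a worker" as antecedent and "it" takes "a tool"; both are donkey pronouns co-varying with the restrictor.
Strong reading: for every (f,t,w) with issued(f,t,w), returned(w,t).
Restrictor triples: (f1,t1,w3)→returned(w3,t1) ✓  (f1,t4,w2)→returned(w2,t4) ✓  (f2,t3,w4)→returned(w4,t3) ✗  (f2,t5,w1)→returned(w1,t5) ✓  (f3,t1,w4)→returned(w4,t1) ✓  (f3,t4,w1)→returned(w1,t4) ✓  (f4,t5,w1)→returned(w1,t5) ✓  (f5,t4,w5)→returned(w5,t4) ✓
Counterexamples (restrictor triples failing the scope): 1.

1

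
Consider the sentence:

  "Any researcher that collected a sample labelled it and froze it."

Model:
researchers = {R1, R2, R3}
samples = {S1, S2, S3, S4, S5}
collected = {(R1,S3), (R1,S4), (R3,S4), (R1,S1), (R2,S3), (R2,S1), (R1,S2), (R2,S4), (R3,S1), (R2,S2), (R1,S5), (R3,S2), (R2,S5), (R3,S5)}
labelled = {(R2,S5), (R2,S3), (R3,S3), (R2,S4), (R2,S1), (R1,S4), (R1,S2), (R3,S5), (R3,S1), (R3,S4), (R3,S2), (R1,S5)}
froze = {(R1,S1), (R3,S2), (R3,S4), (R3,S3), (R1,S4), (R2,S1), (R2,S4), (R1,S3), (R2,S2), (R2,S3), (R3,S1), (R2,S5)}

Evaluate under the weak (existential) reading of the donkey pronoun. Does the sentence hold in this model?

True

"it" takes "a sample" as antecedent — a donkey pronoun bound across the clause boundary.
Weak reading: every researcher r with some collected-sample has at least one collected-sample s such that labelled(r,s) ∧ froze(r,s).
Per researcher: R1:✓  R2:✓  R3:✓
Every researcher in the restrictor has a witness.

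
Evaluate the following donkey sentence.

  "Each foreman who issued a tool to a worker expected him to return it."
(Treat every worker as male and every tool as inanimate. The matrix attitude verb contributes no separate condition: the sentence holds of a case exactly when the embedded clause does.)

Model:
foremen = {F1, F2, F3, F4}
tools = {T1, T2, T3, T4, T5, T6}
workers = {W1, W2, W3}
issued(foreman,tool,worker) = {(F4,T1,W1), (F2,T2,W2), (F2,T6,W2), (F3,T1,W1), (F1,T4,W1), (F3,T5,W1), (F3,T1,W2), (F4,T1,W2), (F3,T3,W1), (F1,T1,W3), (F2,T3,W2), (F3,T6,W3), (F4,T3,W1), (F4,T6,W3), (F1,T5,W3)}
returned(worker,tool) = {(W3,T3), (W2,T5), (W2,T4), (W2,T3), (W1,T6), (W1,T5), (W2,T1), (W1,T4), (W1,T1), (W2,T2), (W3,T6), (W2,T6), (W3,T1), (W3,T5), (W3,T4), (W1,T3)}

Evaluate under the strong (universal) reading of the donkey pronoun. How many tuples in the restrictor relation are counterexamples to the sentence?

0

"him" takes "a worker" as antecedent and "it" takes "a tool"; both are donkey pronouns co-varying with the restrictor.
Strong reading: for every (f,t,w) with issued(f,t,w), returned(w,t).
Restrictor triples: (F1,T1,W3)→returned(W3,T1) ✓  (F1,T4,W1)→returned(W1,T4) ✓  (F1,T5,W3)→returned(W3,T5) ✓  (F2,T2,W2)→returned(W2,T2) ✓  (F2,T3,W2)→returned(W2,T3) ✓  (F2,T6,W2)→returned(W2,T6) ✓  (F3,T1,W1)→returned(W1,T1) ✓  (F3,T1,W2)→returned(W2,T1) ✓  (F3,T3,W1)→returned(W1,T3) ✓  (F3,T5,W1)→returned(W1,T5) ✓  (F3,T6,W3)→returned(W3,T6) ✓  (F4,T1,W1)→returned(W1,T1) ✓  (F4,T1,W2)→returned(W2,T1) ✓  (F4,T3,W1)→returned(W1,T3) ✓  (F4,T6,W3)→returned(W3,T6) ✓
Counterexamples (restrictor triples failing the scope): 0.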